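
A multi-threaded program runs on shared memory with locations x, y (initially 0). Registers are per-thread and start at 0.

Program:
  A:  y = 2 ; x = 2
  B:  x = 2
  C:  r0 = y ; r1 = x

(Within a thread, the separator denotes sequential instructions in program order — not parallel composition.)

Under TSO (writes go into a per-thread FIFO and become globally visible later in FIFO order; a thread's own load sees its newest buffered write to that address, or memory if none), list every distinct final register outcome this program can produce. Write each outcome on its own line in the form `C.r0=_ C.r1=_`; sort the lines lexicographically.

C.r0=0 C.r1=0
C.r0=0 C.r1=2
C.r0=2 C.r1=0
C.r0=2 C.r1=2

outcome vector order: (C.r0,C.r1)
|TSO outcomes| = 4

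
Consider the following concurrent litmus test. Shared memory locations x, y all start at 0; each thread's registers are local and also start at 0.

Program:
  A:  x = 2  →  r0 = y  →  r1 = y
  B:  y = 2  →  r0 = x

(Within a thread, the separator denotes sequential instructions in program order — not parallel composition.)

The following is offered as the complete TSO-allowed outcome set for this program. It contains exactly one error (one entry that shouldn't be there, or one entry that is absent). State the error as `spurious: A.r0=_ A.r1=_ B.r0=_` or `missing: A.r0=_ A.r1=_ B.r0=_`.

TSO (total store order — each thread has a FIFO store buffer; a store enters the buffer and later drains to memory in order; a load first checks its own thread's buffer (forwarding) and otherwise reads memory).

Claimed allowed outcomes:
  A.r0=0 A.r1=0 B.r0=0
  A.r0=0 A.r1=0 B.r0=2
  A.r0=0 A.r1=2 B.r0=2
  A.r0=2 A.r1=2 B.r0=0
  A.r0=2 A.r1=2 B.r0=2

outcome vector order: (A.r0,A.r1,B.r0)
TSO: 6 outcomes — {(0,0,0) (0,0,2) (0,2,0) (0,2,2) (2,2,0) (2,2,2)}
TSO∖claimed = {(0,2,0)}

missing: A.r0=0 A.r1=2 B.r0=0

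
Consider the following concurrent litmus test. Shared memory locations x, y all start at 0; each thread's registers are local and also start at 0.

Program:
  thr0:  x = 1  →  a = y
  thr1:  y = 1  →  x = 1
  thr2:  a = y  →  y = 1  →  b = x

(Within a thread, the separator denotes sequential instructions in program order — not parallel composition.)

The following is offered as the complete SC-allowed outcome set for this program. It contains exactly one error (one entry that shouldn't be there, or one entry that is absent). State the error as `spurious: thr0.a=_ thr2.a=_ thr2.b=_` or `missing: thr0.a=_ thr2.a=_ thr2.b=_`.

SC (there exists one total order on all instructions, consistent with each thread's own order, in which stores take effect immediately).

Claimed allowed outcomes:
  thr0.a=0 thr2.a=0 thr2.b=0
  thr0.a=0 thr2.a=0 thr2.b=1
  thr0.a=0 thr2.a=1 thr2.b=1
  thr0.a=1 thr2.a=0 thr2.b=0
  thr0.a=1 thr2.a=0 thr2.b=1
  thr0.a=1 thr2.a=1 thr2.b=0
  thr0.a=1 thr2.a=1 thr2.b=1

spurious: thr0.a=0 thr2.a=0 thr2.b=0

outcome vector order: (thr0.a,thr2.a,thr2.b)
under SC → 0/0/1 0/1/1 1/0/0 1/0/1 1/1/0 1/1/1
claimed∖SC = {0/0/0}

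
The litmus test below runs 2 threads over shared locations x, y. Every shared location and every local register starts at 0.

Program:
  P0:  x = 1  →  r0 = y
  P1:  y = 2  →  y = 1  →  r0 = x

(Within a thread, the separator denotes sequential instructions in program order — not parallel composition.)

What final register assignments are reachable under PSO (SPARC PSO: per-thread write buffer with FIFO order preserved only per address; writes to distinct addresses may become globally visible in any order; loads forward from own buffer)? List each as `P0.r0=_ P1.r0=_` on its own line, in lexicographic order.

P0.r0=0 P1.r0=0
P0.r0=0 P1.r0=1
P0.r0=1 P1.r0=0
P0.r0=1 P1.r0=1
P0.r0=2 P1.r0=0
P0.r0=2 P1.r0=1

outcome vector order: (P0.r0,P1.r0)
|PSO outcomes| = 6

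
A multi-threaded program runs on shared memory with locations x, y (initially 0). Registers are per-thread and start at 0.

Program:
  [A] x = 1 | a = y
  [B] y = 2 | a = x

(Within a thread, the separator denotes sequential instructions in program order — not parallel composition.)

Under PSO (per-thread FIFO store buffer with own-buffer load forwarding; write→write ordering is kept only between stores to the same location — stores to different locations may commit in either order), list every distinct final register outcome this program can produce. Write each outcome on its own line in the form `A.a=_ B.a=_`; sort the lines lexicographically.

A.a=0 B.a=0
A.a=0 B.a=1
A.a=2 B.a=0
A.a=2 B.a=1

outcome vector order: (A.a,B.a)
|PSO outcomes| = 4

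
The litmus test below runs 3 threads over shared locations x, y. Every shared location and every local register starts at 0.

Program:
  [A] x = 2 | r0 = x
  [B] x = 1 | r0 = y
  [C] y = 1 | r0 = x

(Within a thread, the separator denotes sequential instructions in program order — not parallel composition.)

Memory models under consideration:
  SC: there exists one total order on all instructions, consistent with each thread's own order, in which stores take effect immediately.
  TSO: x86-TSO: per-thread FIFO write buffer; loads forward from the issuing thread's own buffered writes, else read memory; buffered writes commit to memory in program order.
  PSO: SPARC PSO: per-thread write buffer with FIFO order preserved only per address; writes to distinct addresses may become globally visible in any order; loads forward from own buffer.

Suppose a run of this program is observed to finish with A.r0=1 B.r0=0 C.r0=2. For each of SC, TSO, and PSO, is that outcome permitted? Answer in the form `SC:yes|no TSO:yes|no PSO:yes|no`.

SC:no TSO:yes PSO:yes

outcome vector order: (A.r0,B.r0,C.r0)
under SC → 1/0/1 1/1/0 1/1/1 1/1/2 2/0/1 2/0/2 2/1/0 2/1/1 2/1/2
under TSO → 1/0/0 1/0/1 1/0/2 1/1/0 1/1/1 1/1/2 2/0/0 2/0/1 2/0/2 2/1/0 2/1/1 2/1/2
under PSO → 1/0/0 1/0/1 1/0/2 1/1/0 1/1/1 1/1/2 2/0/0 2/0/1 2/0/2 2/1/0 2/1/1 2/1/2
target 1/0/2 ∈ {TSO,PSO}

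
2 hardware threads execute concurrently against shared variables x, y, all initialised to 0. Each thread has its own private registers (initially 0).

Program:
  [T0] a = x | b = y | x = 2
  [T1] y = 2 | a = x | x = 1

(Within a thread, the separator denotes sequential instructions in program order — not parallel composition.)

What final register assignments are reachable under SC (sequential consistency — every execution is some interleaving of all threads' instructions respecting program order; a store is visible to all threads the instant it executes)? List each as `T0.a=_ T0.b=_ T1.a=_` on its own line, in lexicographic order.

outcome vector order: (T0.a,T0.b,T1.a)
|SC outcomes| = 5

T0.a=0 T0.b=0 T1.a=0
T0.a=0 T0.b=0 T1.a=2
T0.a=0 T0.b=2 T1.a=0
T0.a=0 T0.b=2 T1.a=2
T0.a=1 T0.b=2 T1.a=0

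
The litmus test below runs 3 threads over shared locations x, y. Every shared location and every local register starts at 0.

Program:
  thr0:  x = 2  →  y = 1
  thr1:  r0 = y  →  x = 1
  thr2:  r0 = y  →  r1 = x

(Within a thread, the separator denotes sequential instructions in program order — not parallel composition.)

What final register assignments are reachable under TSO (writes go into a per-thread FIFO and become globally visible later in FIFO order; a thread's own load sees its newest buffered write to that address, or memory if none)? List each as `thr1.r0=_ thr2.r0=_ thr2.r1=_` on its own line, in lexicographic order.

outcome vector order: (thr1.r0,thr2.r0,thr2.r1)
|TSO outcomes| = 10

thr1.r0=0 thr2.r0=0 thr2.r1=0
thr1.r0=0 thr2.r0=0 thr2.r1=1
thr1.r0=0 thr2.r0=0 thr2.r1=2
thr1.r0=0 thr2.r0=1 thr2.r1=1
thr1.r0=0 thr2.r0=1 thr2.r1=2
thr1.r0=1 thr2.r0=0 thr2.r1=0
thr1.r0=1 thr2.r0=0 thr2.r1=1
thr1.r0=1 thr2.r0=0 thr2.r1=2
thr1.r0=1 thr2.r0=1 thr2.r1=1
thr1.r0=1 thr2.r0=1 thr2.r1=2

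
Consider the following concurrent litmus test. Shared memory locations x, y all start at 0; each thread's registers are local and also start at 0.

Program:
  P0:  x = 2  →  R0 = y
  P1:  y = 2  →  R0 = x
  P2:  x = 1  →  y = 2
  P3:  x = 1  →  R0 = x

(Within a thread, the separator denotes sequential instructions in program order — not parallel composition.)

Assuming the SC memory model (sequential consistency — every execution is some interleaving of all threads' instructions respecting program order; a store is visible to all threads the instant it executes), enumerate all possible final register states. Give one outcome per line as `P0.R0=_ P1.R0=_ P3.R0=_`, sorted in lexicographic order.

outcome vector order: (P0.R0,P1.R0,P3.R0)
|SC outcomes| = 10

P0.R0=0 P1.R0=1 P3.R0=1
P0.R0=0 P1.R0=1 P3.R0=2
P0.R0=0 P1.R0=2 P3.R0=1
P0.R0=0 P1.R0=2 P3.R0=2
P0.R0=2 P1.R0=0 P3.R0=1
P0.R0=2 P1.R0=0 P3.R0=2
P0.R0=2 P1.R0=1 P3.R0=1
P0.R0=2 P1.R0=1 P3.R0=2
P0.R0=2 P1.R0=2 P3.R0=1
P0.R0=2 P1.R0=2 P3.R0=2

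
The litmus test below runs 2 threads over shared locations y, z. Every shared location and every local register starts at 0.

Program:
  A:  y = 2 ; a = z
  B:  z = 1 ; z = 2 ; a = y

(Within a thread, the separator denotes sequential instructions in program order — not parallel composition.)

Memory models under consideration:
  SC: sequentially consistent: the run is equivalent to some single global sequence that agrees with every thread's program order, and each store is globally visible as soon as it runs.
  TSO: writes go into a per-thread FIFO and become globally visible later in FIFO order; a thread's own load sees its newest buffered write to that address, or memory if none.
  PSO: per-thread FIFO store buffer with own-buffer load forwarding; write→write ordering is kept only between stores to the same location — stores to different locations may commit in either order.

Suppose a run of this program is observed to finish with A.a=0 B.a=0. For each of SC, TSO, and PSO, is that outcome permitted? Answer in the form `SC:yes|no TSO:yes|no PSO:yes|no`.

SC:no TSO:yes PSO:yes

outcome vector order: (A.a,B.a)
SC (4): 0/2 1/2 2/0 2/2
TSO (6): 0/0 0/2 1/0 1/2 2/0 2/2
PSO (6): 0/0 0/2 1/0 1/2 2/0 2/2
target 0/0 ∈ {TSO,PSO}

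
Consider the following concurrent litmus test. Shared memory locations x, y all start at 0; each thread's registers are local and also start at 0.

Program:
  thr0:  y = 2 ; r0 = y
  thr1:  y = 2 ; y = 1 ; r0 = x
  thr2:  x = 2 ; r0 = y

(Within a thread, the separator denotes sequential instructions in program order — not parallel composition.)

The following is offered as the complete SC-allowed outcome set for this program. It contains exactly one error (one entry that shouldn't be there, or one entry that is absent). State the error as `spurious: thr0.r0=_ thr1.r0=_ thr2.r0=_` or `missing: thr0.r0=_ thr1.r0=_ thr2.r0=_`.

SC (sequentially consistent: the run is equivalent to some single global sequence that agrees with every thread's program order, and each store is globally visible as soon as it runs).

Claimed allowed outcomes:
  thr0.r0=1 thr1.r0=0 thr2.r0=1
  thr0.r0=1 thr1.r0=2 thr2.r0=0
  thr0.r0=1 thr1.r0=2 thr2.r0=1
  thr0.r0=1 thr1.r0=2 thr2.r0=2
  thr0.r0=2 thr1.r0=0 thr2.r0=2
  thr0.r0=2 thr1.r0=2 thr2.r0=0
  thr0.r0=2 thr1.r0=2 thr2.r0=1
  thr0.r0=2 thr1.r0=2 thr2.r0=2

missing: thr0.r0=2 thr1.r0=0 thr2.r0=1

outcome vector order: (thr0.r0,thr1.r0,thr2.r0)
[SC] allowed = {(1,0,1); (1,2,0); (1,2,1); (1,2,2); (2,0,1); (2,0,2); (2,2,0); (2,2,1); (2,2,2)}
SC∖claimed = {(2,0,1)}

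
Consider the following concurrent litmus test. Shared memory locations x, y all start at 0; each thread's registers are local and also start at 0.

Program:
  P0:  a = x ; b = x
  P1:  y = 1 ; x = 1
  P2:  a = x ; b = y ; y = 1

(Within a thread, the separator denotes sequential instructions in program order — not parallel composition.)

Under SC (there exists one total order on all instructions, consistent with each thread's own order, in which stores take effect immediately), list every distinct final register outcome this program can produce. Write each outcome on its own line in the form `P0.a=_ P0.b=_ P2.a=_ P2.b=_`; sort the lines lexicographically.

outcome vector order: (P0.a,P0.b,P2.a,P2.b)
|SC outcomes| = 9

P0.a=0 P0.b=0 P2.a=0 P2.b=0
P0.a=0 P0.b=0 P2.a=0 P2.b=1
P0.a=0 P0.b=0 P2.a=1 P2.b=1
P0.a=0 P0.b=1 P2.a=0 P2.b=0
P0.a=0 P0.b=1 P2.a=0 P2.b=1
P0.a=0 P0.b=1 P2.a=1 P2.b=1
P0.a=1 P0.b=1 P2.a=0 P2.b=0
P0.a=1 P0.b=1 P2.a=0 P2.b=1
P0.a=1 P0.b=1 P2.a=1 P2.b=1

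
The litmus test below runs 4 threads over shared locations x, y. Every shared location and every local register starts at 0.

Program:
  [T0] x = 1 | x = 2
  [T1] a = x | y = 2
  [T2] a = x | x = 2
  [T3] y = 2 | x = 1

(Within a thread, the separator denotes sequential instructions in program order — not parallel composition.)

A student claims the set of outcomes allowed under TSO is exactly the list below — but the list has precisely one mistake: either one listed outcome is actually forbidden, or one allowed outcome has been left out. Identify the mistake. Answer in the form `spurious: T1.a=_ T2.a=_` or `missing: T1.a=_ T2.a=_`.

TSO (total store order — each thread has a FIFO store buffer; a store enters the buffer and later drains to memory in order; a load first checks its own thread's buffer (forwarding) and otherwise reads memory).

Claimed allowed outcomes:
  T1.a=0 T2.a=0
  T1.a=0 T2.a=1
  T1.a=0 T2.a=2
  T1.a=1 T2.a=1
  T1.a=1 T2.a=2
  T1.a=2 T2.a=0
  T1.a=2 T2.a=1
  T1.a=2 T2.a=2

outcome vector order: (T1.a,T2.a)
[TSO] allowed = {<0 0>, <0 1>, <0 2>, <1 0>, <1 1>, <1 2>, <2 0>, <2 1>, <2 2>}
TSO∖claimed = {<1 0>}

missing: T1.a=1 T2.a=0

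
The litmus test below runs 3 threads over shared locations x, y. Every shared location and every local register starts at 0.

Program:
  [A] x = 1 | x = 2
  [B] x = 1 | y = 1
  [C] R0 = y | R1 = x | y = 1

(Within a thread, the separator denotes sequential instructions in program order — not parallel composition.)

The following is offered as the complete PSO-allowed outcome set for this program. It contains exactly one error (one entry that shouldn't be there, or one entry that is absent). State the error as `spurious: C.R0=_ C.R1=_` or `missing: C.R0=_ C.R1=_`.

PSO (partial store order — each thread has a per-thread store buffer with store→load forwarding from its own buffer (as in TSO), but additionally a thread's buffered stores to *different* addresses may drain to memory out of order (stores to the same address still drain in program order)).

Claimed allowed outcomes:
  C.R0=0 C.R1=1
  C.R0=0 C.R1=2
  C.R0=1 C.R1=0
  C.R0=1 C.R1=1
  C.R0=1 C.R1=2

missing: C.R0=0 C.R1=0

outcome vector order: (C.R0,C.R1)
PSO (6): 0/0; 0/1; 0/2; 1/0; 1/1; 1/2
PSO∖claimed = {0/0}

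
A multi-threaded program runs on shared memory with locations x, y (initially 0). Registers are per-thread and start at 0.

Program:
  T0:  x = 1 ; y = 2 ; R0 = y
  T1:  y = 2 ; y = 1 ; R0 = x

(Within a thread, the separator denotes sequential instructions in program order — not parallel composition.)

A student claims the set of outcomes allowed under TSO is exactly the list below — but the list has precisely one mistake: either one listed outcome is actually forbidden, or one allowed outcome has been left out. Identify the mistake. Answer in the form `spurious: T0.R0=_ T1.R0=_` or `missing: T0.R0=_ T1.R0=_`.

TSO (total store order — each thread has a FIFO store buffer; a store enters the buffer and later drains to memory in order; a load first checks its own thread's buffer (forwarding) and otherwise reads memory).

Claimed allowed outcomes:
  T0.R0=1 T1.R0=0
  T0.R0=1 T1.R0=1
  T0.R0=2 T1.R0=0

missing: T0.R0=2 T1.R0=1

outcome vector order: (T0.R0,T1.R0)
under TSO → 10; 11; 20; 21
TSO∖claimed = {21}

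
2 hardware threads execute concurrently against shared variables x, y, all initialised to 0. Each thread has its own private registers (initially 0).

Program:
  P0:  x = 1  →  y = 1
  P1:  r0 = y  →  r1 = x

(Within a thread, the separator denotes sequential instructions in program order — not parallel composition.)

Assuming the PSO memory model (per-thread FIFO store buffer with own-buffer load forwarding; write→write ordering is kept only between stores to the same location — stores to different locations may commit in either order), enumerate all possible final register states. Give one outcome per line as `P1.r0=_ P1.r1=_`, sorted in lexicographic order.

P1.r0=0 P1.r1=0
P1.r0=0 P1.r1=1
P1.r0=1 P1.r1=0
P1.r0=1 P1.r1=1

outcome vector order: (P1.r0,P1.r1)
|PSO outcomes| = 4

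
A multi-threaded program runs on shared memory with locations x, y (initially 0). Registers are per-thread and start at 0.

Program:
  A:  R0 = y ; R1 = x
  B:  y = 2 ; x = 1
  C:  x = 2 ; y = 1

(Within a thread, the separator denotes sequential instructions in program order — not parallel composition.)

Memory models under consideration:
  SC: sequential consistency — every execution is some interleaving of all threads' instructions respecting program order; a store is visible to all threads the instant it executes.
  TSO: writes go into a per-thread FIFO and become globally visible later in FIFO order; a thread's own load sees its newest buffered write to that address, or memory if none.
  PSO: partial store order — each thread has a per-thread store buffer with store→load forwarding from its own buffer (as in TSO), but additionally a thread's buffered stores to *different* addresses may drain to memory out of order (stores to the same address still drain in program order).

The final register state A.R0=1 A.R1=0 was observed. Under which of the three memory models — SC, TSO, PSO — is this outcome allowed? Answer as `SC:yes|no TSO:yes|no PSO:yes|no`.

outcome vector order: (A.R0,A.R1)
under SC → 0/0; 0/1; 0/2; 1/1; 1/2; 2/0; 2/1; 2/2
under TSO → 0/0; 0/1; 0/2; 1/1; 1/2; 2/0; 2/1; 2/2
under PSO → 0/0; 0/1; 0/2; 1/0; 1/1; 1/2; 2/0; 2/1; 2/2
target 1/0 ∈ {PSO}

SC:no TSO:no PSO:yes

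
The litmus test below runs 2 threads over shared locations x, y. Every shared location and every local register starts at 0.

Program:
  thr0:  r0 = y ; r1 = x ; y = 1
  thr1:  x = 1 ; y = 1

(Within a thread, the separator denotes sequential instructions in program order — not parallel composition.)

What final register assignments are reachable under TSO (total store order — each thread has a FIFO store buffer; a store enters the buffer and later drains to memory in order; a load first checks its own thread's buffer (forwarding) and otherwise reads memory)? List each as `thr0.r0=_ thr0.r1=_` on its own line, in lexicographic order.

outcome vector order: (thr0.r0,thr0.r1)
|TSO outcomes| = 3

thr0.r0=0 thr0.r1=0
thr0.r0=0 thr0.r1=1
thr0.r0=1 thr0.r1=1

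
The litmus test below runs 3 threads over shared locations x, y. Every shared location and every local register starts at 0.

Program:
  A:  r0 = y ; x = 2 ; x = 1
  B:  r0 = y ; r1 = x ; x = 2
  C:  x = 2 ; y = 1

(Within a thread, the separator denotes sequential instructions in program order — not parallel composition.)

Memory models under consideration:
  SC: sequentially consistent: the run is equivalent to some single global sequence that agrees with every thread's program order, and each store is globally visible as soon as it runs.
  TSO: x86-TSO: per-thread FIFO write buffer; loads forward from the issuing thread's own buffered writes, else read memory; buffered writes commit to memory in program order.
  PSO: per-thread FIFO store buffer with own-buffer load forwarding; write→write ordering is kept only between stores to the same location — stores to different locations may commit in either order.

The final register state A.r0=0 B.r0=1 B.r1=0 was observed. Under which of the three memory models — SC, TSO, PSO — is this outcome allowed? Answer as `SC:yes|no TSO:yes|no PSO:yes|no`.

SC:no TSO:no PSO:yes

outcome vector order: (A.r0,B.r0,B.r1)
SC: 10 outcomes — {<0 0 0>; <0 0 1>; <0 0 2>; <0 1 1>; <0 1 2>; <1 0 0>; <1 0 1>; <1 0 2>; <1 1 1>; <1 1 2>}
TSO: 10 outcomes — {<0 0 0>; <0 0 1>; <0 0 2>; <0 1 1>; <0 1 2>; <1 0 0>; <1 0 1>; <1 0 2>; <1 1 1>; <1 1 2>}
PSO: 12 outcomes — {<0 0 0>; <0 0 1>; <0 0 2>; <0 1 0>; <0 1 1>; <0 1 2>; <1 0 0>; <1 0 1>; <1 0 2>; <1 1 0>; <1 1 1>; <1 1 2>}
target <0 1 0> ∈ {PSO}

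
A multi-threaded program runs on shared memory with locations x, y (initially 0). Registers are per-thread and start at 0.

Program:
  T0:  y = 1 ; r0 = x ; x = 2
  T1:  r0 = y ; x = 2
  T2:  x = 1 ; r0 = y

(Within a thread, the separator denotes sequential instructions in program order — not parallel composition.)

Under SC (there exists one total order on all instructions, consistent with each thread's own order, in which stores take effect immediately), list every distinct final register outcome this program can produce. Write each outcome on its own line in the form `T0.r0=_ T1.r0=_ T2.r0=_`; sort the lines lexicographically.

T0.r0=0 T1.r0=0 T2.r0=1
T0.r0=0 T1.r0=1 T2.r0=1
T0.r0=1 T1.r0=0 T2.r0=0
T0.r0=1 T1.r0=0 T2.r0=1
T0.r0=1 T1.r0=1 T2.r0=0
T0.r0=1 T1.r0=1 T2.r0=1
T0.r0=2 T1.r0=0 T2.r0=0
T0.r0=2 T1.r0=0 T2.r0=1
T0.r0=2 T1.r0=1 T2.r0=0
T0.r0=2 T1.r0=1 T2.r0=1

outcome vector order: (T0.r0,T1.r0,T2.r0)
|SC outcomes| = 10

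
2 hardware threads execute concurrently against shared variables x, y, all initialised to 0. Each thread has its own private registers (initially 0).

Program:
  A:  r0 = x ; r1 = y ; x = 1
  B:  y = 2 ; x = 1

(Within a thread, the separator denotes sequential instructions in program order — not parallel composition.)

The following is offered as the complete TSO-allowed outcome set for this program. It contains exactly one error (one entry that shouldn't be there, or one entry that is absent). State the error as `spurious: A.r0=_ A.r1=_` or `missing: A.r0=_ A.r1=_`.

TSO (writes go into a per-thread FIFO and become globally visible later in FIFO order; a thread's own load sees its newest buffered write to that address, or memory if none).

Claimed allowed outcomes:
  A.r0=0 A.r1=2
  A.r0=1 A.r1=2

missing: A.r0=0 A.r1=0

outcome vector order: (A.r0,A.r1)
TSO (3): 00 02 12
TSO∖claimed = {00}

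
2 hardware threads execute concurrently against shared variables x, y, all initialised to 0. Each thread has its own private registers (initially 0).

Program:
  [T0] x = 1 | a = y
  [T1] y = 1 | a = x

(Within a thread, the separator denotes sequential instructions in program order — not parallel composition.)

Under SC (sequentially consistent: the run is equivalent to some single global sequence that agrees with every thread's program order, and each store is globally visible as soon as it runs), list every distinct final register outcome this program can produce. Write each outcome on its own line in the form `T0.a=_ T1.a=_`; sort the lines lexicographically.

outcome vector order: (T0.a,T1.a)
|SC outcomes| = 3

T0.a=0 T1.a=1
T0.a=1 T1.a=0
T0.a=1 T1.a=1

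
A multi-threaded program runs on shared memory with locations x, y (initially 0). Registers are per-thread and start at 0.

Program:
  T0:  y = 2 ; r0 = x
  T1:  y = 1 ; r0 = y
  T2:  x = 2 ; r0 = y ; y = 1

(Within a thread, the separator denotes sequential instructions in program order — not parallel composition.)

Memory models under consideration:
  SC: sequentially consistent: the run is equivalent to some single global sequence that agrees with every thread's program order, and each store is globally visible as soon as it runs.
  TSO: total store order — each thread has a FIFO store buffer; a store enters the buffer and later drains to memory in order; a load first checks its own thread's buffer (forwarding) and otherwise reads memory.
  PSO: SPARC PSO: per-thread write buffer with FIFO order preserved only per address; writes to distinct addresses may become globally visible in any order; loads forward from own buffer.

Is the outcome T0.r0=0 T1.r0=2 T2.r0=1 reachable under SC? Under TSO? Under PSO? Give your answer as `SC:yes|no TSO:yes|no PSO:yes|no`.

SC:no TSO:yes PSO:yes

outcome vector order: (T0.r0,T1.r0,T2.r0)
SC (9): <0 1 1> <0 1 2> <0 2 2> <2 1 0> <2 1 1> <2 1 2> <2 2 0> <2 2 1> <2 2 2>
TSO (12): <0 1 0> <0 1 1> <0 1 2> <0 2 0> <0 2 1> <0 2 2> <2 1 0> <2 1 1> <2 1 2> <2 2 0> <2 2 1> <2 2 2>
PSO (12): <0 1 0> <0 1 1> <0 1 2> <0 2 0> <0 2 1> <0 2 2> <2 1 0> <2 1 1> <2 1 2> <2 2 0> <2 2 1> <2 2 2>
target <0 2 1> ∈ {TSO,PSO}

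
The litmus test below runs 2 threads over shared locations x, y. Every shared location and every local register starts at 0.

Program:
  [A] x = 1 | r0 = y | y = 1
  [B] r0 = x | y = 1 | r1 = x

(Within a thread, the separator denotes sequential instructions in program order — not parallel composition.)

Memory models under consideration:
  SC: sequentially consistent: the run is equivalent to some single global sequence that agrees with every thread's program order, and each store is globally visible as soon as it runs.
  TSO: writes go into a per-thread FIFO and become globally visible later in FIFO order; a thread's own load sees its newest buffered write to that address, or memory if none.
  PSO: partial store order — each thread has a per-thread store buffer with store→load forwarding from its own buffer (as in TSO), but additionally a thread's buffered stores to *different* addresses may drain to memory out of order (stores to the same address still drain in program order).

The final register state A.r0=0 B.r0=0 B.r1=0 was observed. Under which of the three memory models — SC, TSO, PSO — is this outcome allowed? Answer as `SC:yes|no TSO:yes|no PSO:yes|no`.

outcome vector order: (A.r0,B.r0,B.r1)
SC: 5 outcomes — {(0,0,1), (0,1,1), (1,0,0), (1,0,1), (1,1,1)}
TSO: 6 outcomes — {(0,0,0), (0,0,1), (0,1,1), (1,0,0), (1,0,1), (1,1,1)}
PSO: 6 outcomes — {(0,0,0), (0,0,1), (0,1,1), (1,0,0), (1,0,1), (1,1,1)}
target (0,0,0) ∈ {TSO,PSO}

SC:no TSO:yes PSO:yes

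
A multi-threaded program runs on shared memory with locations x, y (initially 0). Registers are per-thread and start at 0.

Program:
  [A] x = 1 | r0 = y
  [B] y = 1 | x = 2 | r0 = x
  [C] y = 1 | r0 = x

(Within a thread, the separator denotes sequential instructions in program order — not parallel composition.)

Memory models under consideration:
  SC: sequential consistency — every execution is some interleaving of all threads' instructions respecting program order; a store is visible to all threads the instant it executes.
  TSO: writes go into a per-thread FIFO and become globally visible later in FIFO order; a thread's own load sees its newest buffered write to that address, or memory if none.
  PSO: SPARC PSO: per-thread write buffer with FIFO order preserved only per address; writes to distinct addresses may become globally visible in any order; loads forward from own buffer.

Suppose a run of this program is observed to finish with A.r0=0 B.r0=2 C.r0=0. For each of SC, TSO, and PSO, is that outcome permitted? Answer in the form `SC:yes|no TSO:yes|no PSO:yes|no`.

outcome vector order: (A.r0,B.r0,C.r0)
SC (8): 0/2/1 0/2/2 1/1/0 1/1/1 1/1/2 1/2/0 1/2/1 1/2/2
TSO (12): 0/1/0 0/1/1 0/1/2 0/2/0 0/2/1 0/2/2 1/1/0 1/1/1 1/1/2 1/2/0 1/2/1 1/2/2
PSO (12): 0/1/0 0/1/1 0/1/2 0/2/0 0/2/1 0/2/2 1/1/0 1/1/1 1/1/2 1/2/0 1/2/1 1/2/2
target 0/2/0 ∈ {TSO,PSO}

SC:no TSO:yes PSO:yes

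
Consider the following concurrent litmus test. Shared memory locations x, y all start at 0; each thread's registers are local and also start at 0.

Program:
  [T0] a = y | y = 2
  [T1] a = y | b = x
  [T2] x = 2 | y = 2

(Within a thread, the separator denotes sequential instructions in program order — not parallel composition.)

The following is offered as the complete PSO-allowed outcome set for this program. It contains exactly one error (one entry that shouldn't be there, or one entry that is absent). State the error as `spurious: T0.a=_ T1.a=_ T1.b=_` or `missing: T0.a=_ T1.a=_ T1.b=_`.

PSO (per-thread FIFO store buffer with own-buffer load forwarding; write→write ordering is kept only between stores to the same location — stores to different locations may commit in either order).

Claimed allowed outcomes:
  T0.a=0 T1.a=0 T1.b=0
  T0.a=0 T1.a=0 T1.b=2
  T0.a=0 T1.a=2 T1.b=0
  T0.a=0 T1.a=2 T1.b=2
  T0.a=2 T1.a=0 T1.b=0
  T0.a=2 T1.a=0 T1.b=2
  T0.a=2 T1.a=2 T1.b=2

outcome vector order: (T0.a,T1.a,T1.b)
under PSO → 000; 002; 020; 022; 200; 202; 220; 222
PSO∖claimed = {220}

missing: T0.a=2 T1.a=2 T1.b=0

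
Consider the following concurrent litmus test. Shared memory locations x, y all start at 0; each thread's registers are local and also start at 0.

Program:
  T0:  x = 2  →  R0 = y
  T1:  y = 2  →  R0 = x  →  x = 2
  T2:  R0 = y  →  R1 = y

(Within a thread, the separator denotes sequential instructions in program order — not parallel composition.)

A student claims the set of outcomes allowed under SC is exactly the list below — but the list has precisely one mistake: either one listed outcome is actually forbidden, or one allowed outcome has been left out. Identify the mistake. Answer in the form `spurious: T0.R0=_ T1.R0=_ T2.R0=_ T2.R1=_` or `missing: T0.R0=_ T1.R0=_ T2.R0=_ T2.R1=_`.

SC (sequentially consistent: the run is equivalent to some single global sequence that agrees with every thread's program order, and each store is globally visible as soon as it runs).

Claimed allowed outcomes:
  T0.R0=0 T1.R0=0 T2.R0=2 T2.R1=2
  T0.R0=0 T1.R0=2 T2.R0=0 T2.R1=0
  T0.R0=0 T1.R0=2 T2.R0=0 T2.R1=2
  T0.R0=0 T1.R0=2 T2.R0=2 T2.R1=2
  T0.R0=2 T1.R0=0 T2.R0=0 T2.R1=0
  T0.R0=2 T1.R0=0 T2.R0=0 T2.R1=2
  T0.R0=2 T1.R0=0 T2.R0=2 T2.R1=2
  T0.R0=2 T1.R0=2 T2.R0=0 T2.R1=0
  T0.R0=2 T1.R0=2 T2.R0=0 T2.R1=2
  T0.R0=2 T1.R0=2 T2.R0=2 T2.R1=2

outcome vector order: (T0.R0,T1.R0,T2.R0,T2.R1)
[SC] allowed = {0200 0202 0222 2000 2002 2022 2200 2202 2222}
claimed∖SC = {0022}

spurious: T0.R0=0 T1.R0=0 T2.R0=2 T2.R1=2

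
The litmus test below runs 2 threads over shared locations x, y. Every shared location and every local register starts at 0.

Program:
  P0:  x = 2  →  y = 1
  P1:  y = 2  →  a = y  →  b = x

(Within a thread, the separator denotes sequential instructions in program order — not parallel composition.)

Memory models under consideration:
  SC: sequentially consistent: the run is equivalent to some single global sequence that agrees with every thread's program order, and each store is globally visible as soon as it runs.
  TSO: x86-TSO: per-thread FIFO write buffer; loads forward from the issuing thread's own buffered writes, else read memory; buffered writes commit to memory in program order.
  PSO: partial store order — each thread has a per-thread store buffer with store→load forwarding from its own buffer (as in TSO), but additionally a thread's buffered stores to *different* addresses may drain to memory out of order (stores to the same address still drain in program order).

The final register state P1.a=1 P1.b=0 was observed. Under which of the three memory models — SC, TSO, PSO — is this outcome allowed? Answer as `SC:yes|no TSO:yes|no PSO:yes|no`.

SC:no TSO:no PSO:yes

outcome vector order: (P1.a,P1.b)
SC (3): 1/2, 2/0, 2/2
TSO (3): 1/2, 2/0, 2/2
PSO (4): 1/0, 1/2, 2/0, 2/2
target 1/0 ∈ {PSO}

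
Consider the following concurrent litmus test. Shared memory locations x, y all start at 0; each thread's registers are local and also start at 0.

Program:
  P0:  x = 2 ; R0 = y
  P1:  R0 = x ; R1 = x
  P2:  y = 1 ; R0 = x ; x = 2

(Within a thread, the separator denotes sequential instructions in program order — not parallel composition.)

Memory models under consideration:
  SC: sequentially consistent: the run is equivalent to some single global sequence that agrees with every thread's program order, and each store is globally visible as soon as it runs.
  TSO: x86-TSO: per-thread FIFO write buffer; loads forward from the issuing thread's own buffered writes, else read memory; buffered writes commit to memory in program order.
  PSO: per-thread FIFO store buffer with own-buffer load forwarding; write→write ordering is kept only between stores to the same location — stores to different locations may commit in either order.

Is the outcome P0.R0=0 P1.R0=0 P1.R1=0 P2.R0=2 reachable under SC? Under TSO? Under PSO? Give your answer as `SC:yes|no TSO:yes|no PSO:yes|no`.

SC:yes TSO:yes PSO:yes

outcome vector order: (P0.R0,P1.R0,P1.R1,P2.R0)
SC (9): 0002, 0022, 0222, 1000, 1002, 1020, 1022, 1220, 1222
TSO (12): 0000, 0002, 0020, 0022, 0220, 0222, 1000, 1002, 1020, 1022, 1220, 1222
PSO (12): 0000, 0002, 0020, 0022, 0220, 0222, 1000, 1002, 1020, 1022, 1220, 1222
target 0002 ∈ {SC,TSO,PSO}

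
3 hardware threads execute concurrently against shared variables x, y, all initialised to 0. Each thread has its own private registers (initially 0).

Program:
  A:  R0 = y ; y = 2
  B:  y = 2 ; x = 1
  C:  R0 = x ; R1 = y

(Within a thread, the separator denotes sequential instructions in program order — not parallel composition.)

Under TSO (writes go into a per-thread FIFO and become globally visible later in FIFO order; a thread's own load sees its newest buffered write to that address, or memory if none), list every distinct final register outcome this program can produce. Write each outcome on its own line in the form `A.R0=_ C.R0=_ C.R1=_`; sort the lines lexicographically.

A.R0=0 C.R0=0 C.R1=0
A.R0=0 C.R0=0 C.R1=2
A.R0=0 C.R0=1 C.R1=2
A.R0=2 C.R0=0 C.R1=0
A.R0=2 C.R0=0 C.R1=2
A.R0=2 C.R0=1 C.R1=2

outcome vector order: (A.R0,C.R0,C.R1)
|TSO outcomes| = 6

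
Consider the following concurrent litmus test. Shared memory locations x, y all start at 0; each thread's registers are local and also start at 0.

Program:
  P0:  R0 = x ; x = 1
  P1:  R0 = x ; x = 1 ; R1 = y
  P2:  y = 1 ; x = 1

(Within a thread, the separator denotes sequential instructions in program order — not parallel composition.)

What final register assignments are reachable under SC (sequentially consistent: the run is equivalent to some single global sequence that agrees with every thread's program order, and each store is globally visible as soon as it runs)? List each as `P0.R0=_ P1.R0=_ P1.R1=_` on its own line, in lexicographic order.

outcome vector order: (P0.R0,P1.R0,P1.R1)
|SC outcomes| = 7

P0.R0=0 P1.R0=0 P1.R1=0
P0.R0=0 P1.R0=0 P1.R1=1
P0.R0=0 P1.R0=1 P1.R1=0
P0.R0=0 P1.R0=1 P1.R1=1
P0.R0=1 P1.R0=0 P1.R1=0
P0.R0=1 P1.R0=0 P1.R1=1
P0.R0=1 P1.R0=1 P1.R1=1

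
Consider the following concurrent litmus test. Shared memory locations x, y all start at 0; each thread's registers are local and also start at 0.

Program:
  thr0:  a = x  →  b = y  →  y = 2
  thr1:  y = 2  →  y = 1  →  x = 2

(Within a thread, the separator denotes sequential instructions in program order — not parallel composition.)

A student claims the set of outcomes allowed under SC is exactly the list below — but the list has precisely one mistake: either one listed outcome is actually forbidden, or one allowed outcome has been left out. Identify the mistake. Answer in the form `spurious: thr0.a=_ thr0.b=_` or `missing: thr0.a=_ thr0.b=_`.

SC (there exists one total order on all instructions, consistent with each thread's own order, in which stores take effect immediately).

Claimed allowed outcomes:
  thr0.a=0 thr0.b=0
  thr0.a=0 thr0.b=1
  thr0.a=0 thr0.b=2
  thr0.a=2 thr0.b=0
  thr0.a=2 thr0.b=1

outcome vector order: (thr0.a,thr0.b)
SC: 4 outcomes — {0/0; 0/1; 0/2; 2/1}
claimed∖SC = {2/0}

spurious: thr0.a=2 thr0.b=0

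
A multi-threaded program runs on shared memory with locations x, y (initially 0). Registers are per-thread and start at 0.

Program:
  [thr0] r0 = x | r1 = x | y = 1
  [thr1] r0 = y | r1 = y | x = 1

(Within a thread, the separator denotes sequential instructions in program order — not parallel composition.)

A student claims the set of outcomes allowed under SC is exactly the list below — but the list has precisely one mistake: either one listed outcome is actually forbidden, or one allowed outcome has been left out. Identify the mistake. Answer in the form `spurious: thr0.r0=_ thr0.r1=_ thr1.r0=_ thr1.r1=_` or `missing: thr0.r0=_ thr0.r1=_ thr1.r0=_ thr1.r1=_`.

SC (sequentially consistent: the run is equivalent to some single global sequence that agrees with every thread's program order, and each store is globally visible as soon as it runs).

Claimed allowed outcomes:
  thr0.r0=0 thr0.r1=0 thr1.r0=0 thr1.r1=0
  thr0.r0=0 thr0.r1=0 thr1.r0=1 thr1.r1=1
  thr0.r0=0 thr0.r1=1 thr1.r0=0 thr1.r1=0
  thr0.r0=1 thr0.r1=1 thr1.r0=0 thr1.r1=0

missing: thr0.r0=0 thr0.r1=0 thr1.r0=0 thr1.r1=1

outcome vector order: (thr0.r0,thr0.r1,thr1.r0,thr1.r1)
[SC] allowed = {<0 0 0 0> <0 0 0 1> <0 0 1 1> <0 1 0 0> <1 1 0 0>}
SC∖claimed = {<0 0 0 1>}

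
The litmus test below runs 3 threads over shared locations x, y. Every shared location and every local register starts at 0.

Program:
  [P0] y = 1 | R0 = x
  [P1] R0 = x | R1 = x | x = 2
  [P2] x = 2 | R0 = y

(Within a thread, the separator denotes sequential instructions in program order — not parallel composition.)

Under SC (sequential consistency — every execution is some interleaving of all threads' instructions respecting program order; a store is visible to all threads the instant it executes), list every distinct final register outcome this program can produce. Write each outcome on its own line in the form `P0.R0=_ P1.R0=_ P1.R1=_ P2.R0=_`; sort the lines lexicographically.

outcome vector order: (P0.R0,P1.R0,P1.R1,P2.R0)
|SC outcomes| = 9

P0.R0=0 P1.R0=0 P1.R1=0 P2.R0=1
P0.R0=0 P1.R0=0 P1.R1=2 P2.R0=1
P0.R0=0 P1.R0=2 P1.R1=2 P2.R0=1
P0.R0=2 P1.R0=0 P1.R1=0 P2.R0=0
P0.R0=2 P1.R0=0 P1.R1=0 P2.R0=1
P0.R0=2 P1.R0=0 P1.R1=2 P2.R0=0
P0.R0=2 P1.R0=0 P1.R1=2 P2.R0=1
P0.R0=2 P1.R0=2 P1.R1=2 P2.R0=0
P0.R0=2 P1.R0=2 P1.R1=2 P2.R0=1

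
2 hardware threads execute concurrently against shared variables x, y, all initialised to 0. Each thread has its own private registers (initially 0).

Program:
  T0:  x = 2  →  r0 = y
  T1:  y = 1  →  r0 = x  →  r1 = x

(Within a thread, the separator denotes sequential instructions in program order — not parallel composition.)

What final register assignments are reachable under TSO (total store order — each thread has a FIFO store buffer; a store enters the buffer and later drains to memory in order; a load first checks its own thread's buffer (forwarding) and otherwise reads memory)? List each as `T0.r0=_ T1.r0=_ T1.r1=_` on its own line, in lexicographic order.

outcome vector order: (T0.r0,T1.r0,T1.r1)
|TSO outcomes| = 6

T0.r0=0 T1.r0=0 T1.r1=0
T0.r0=0 T1.r0=0 T1.r1=2
T0.r0=0 T1.r0=2 T1.r1=2
T0.r0=1 T1.r0=0 T1.r1=0
T0.r0=1 T1.r0=0 T1.r1=2
T0.r0=1 T1.r0=2 T1.r1=2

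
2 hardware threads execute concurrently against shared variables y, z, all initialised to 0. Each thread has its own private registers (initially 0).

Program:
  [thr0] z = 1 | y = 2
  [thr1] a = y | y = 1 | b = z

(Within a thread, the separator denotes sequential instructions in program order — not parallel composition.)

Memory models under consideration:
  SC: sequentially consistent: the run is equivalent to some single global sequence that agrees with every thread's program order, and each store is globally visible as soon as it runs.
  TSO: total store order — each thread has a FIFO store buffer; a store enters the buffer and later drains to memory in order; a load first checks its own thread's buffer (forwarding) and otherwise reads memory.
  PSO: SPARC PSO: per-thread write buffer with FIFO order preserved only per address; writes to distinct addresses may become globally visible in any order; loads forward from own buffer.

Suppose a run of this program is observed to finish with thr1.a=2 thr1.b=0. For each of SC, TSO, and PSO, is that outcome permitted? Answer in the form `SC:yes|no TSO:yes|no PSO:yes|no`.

SC:no TSO:no PSO:yes

outcome vector order: (thr1.a,thr1.b)
under SC → 0/0; 0/1; 2/1
under TSO → 0/0; 0/1; 2/1
under PSO → 0/0; 0/1; 2/0; 2/1
target 2/0 ∈ {PSO}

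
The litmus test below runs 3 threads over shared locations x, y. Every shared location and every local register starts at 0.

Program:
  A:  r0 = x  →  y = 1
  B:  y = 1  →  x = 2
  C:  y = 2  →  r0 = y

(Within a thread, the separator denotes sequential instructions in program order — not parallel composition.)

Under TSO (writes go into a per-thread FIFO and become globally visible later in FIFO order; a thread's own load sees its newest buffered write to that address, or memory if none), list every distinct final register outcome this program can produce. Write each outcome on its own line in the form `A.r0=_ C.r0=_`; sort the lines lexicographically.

A.r0=0 C.r0=1
A.r0=0 C.r0=2
A.r0=2 C.r0=1
A.r0=2 C.r0=2

outcome vector order: (A.r0,C.r0)
|TSO outcomes| = 4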